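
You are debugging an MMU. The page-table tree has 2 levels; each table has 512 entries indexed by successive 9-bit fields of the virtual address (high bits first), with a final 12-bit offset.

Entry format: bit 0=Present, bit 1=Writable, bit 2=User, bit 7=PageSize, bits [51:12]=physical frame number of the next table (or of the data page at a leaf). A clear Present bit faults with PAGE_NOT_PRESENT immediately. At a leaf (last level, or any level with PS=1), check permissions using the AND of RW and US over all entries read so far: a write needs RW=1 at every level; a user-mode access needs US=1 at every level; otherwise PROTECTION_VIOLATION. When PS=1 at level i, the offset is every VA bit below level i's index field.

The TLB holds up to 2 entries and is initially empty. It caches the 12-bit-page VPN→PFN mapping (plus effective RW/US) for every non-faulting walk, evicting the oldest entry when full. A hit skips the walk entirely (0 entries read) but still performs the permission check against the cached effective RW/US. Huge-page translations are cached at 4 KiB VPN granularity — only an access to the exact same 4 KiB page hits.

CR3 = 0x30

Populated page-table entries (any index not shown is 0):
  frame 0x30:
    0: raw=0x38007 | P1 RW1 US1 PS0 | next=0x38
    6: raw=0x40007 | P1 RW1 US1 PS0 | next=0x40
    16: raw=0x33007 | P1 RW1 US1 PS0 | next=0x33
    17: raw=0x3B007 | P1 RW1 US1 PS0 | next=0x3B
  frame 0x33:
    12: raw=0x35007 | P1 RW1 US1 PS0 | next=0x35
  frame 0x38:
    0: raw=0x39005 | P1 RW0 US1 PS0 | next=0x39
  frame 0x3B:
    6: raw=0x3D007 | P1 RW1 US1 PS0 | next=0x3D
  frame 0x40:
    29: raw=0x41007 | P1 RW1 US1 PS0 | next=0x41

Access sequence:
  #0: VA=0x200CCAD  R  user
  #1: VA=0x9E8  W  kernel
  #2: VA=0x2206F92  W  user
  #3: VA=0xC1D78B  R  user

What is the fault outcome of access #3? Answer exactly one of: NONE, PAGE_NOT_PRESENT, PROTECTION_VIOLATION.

Trace:
#0 VA=0x200CCAD (r,user):
  [0] read 0x30 idx=16: raw=0x33007 flags P=1 W=1 U=1 S=0
  [1] read 0x33 idx=12: raw=0x35007 flags P=1 W=1 U=1 S=0
  ⇒ phys 0x35CAD  [2 reads]
#1 VA=0x9E8 (w,kernel):
  [0] read 0x30 idx=0: raw=0x38007 flags P=1 W=1 U=1 S=0
  [1] read 0x38 idx=0: raw=0x39005 flags P=1 W=0 U=1 S=0
  → PROTECTION_VIOLATION  (2 entries read)
#2 VA=0x2206F92 (w,user):
  [0] read 0x30 idx=17: raw=0x3B007 flags P=1 W=1 U=1 S=0
  [1] read 0x3B idx=6: raw=0x3D007 flags P=1 W=1 U=1 S=0
  ⇒ phys 0x3DF92  [2 reads]
#3 VA=0xC1D78B (r,user):
  [0] read 0x30 idx=6: raw=0x40007 flags P=1 W=1 U=1 S=0
  [1] read 0x40 idx=29: raw=0x41007 flags P=1 W=1 U=1 S=0
  ⇒ phys 0x4178B  [2 reads]

Access #3 fault: NONE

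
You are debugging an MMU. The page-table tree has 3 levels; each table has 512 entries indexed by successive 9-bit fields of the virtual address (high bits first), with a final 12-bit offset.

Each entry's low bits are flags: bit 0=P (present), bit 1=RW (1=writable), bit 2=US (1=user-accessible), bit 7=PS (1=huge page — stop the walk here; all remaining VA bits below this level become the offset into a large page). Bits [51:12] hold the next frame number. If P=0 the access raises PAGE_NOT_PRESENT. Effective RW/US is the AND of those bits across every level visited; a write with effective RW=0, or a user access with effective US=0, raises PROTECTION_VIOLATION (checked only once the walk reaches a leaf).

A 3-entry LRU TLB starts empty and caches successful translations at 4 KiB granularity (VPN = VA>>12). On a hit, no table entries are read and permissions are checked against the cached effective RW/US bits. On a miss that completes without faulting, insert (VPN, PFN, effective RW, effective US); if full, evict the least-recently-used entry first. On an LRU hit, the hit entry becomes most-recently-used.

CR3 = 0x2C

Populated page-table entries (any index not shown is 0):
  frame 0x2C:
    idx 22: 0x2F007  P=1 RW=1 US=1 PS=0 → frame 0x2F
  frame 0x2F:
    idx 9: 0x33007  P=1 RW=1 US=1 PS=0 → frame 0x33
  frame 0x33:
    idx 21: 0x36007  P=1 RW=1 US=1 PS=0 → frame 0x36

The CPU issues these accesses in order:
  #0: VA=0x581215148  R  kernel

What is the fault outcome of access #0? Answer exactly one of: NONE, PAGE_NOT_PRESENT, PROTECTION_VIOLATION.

Per-access translation:
#0 VA=0x581215148 (r,kernel):
  [0] read 0x2C idx=22: raw=0x2F007 flags P=1 W=1 U=1 S=0
  [1] read 0x2F idx=9: raw=0x33007 flags P=1 W=1 U=1 S=0
  [2] read 0x33 idx=21: raw=0x36007 flags P=1 W=1 U=1 S=0
  ⇒ phys 0x36148  [3 reads]

Access #0 fault: NONE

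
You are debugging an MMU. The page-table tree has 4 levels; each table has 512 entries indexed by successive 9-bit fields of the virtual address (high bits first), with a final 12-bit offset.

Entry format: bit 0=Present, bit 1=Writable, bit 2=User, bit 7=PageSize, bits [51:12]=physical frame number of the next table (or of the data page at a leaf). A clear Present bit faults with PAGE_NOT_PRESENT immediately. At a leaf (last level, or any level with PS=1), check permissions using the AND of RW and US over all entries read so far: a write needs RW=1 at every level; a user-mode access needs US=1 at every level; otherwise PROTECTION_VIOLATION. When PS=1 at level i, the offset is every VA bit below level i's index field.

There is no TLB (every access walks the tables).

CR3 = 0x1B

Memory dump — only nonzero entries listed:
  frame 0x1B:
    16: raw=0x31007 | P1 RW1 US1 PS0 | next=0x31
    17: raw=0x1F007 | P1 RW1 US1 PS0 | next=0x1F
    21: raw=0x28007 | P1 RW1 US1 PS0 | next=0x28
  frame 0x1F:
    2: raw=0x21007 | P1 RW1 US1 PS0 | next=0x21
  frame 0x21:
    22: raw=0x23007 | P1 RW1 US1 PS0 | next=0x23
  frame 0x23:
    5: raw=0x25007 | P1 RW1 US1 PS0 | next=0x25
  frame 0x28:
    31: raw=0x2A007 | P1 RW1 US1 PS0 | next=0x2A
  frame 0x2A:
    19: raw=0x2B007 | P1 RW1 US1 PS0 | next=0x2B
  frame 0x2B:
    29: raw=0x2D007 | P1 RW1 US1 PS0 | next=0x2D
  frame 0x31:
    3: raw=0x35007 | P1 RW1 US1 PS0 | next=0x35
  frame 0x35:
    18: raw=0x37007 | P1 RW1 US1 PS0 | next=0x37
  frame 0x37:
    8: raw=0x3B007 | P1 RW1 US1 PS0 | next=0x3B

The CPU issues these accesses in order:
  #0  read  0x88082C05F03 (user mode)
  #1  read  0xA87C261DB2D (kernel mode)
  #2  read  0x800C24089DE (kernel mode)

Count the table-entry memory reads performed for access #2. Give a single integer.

Walk each access:
#0 VA=0x88082C05F03 (r,user):
  lvl0: tbl 0x1B, slot 17 ⇒ 0x1F007 (P1/RW1/US1/PS0)
  lvl1: tbl 0x1F, slot 2 ⇒ 0x21007 (P1/RW1/US1/PS0)
  lvl2: tbl 0x21, slot 22 ⇒ 0x23007 (P1/RW1/US1/PS0)
  lvl3: tbl 0x23, slot 5 ⇒ 0x25007 (P1/RW1/US1/PS0)
  → PA=0x25F03  (4 entries read)
#1 VA=0xA87C261DB2D (r,kernel):
  lvl0: tbl 0x1B, slot 21 ⇒ 0x28007 (P1/RW1/US1/PS0)
  lvl1: tbl 0x28, slot 31 ⇒ 0x2A007 (P1/RW1/US1/PS0)
  lvl2: tbl 0x2A, slot 19 ⇒ 0x2B007 (P1/RW1/US1/PS0)
  lvl3: tbl 0x2B, slot 29 ⇒ 0x2D007 (P1/RW1/US1/PS0)
  → PA=0x2DB2D  (4 entries read)
#2 VA=0x800C24089DE (r,kernel):
  lvl0: tbl 0x1B, slot 16 ⇒ 0x31007 (P1/RW1/US1/PS0)
  lvl1: tbl 0x31, slot 3 ⇒ 0x35007 (P1/RW1/US1/PS0)
  lvl2: tbl 0x35, slot 18 ⇒ 0x37007 (P1/RW1/US1/PS0)
  lvl3: tbl 0x37, slot 8 ⇒ 0x3B007 (P1/RW1/US1/PS0)
  → PA=0x3B9DE  (4 entries read)

Entries read for #2: 4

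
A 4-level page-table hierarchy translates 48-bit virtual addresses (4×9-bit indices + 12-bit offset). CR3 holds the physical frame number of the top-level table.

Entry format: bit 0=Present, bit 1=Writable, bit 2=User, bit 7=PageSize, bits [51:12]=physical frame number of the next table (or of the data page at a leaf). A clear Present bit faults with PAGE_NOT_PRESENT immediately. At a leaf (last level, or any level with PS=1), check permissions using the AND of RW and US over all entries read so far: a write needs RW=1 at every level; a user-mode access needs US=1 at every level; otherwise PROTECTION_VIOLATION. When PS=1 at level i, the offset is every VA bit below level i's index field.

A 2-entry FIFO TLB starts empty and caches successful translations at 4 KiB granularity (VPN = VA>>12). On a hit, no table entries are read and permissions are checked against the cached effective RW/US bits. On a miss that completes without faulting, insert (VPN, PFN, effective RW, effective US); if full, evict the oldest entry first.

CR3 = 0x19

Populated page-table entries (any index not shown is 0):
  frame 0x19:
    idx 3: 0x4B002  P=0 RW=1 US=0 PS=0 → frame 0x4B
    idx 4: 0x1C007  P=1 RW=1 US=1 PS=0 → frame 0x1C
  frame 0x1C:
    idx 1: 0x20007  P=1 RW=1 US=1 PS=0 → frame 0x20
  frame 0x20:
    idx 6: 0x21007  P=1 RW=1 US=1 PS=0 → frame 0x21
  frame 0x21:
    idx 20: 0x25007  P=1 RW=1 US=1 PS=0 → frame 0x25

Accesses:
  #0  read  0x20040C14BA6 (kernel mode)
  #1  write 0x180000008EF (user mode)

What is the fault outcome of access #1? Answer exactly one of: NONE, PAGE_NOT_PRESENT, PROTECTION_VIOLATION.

Trace:
#0 VA=0x20040C14BA6 (r,kernel):
  L0: frame=0x19 idx=4 entry=0x1C007 [P=1 RW=1 US=1 PS=0]
  L1: frame=0x1C idx=1 entry=0x20007 [P=1 RW=1 US=1 PS=0]
  L2: frame=0x20 idx=6 entry=0x21007 [P=1 RW=1 US=1 PS=0]
  L3: frame=0x21 idx=20 entry=0x25007 [P=1 RW=1 US=1 PS=0]
  ⇒ phys 0x25BA6  [4 reads]
#1 VA=0x180000008EF (w,user):
  L0: frame=0x19 idx=3 entry=0x4B002 [P=0 RW=1 US=0 PS=0]
  ⇒ fault: PAGE_NOT_PRESENT  — 1 lookups

Access #1 fault: PAGE_NOT_PRESENT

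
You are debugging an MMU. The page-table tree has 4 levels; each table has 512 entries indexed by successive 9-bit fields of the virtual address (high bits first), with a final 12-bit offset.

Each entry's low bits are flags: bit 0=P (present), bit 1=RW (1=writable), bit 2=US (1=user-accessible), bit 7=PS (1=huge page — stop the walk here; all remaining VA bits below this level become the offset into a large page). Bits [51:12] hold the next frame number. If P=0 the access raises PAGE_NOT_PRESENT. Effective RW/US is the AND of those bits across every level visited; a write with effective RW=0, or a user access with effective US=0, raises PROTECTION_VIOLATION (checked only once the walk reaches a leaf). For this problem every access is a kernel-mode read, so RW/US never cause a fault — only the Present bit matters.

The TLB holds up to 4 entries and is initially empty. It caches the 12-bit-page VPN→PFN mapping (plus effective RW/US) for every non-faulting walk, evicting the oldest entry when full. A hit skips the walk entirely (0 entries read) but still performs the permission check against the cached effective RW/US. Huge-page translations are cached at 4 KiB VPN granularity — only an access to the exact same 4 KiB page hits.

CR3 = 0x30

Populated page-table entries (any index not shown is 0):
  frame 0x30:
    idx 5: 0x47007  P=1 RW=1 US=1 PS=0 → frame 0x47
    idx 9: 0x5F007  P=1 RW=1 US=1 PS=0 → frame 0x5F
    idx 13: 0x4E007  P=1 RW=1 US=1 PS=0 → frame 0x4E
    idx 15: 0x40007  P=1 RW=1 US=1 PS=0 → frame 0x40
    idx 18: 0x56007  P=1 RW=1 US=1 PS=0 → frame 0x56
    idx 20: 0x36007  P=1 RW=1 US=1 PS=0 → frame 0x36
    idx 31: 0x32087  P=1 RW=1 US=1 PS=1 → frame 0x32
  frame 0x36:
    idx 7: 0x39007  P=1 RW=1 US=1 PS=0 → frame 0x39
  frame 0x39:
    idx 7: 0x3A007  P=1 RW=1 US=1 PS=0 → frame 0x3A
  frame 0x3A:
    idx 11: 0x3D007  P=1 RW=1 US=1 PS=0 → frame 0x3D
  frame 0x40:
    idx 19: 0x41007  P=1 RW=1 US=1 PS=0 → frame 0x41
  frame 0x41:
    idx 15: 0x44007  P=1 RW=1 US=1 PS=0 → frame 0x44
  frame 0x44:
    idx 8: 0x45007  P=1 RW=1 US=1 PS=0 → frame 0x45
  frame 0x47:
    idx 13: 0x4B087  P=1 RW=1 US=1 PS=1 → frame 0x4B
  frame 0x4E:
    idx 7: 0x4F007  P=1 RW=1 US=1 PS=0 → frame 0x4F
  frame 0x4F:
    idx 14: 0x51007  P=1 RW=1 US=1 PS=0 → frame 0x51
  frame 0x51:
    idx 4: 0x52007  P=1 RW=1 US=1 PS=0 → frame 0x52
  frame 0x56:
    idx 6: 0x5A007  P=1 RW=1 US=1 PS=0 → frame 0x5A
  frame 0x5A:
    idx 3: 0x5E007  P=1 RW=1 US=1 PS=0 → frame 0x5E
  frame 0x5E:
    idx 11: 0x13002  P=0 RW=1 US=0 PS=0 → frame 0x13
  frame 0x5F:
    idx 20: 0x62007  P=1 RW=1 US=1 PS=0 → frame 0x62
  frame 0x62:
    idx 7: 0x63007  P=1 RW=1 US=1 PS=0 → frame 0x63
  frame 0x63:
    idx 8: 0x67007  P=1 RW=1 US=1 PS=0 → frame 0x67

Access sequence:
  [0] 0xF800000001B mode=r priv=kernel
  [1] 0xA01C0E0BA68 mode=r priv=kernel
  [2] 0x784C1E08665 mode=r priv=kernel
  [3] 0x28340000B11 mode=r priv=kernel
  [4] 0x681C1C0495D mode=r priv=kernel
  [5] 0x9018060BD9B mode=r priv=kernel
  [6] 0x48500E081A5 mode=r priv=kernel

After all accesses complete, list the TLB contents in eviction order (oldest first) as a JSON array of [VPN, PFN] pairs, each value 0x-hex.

Per-access translation:
#0 VA=0xF800000001B (r,kernel):
  L0: frame=0x30 idx=31 entry=0x32087 [P=1 RW=1 US=1 PS=1]
  ⇒ phys 0x3201B (huge @L0)  [1 reads]
#1 VA=0xA01C0E0BA68 (r,kernel):
  L0: frame=0x30 idx=20 entry=0x36007 [P=1 RW=1 US=1 PS=0]
  L1: frame=0x36 idx=7 entry=0x39007 [P=1 RW=1 US=1 PS=0]
  L2: frame=0x39 idx=7 entry=0x3A007 [P=1 RW=1 US=1 PS=0]
  L3: frame=0x3A idx=11 entry=0x3D007 [P=1 RW=1 US=1 PS=0]
  ⇒ phys 0x3DA68  [4 reads]
#2 VA=0x784C1E08665 (r,kernel):
  L0: frame=0x30 idx=15 entry=0x40007 [P=1 RW=1 US=1 PS=0]
  L1: frame=0x40 idx=19 entry=0x41007 [P=1 RW=1 US=1 PS=0]
  L2: frame=0x41 idx=15 entry=0x44007 [P=1 RW=1 US=1 PS=0]
  L3: frame=0x44 idx=8 entry=0x45007 [P=1 RW=1 US=1 PS=0]
  ⇒ phys 0x45665  [4 reads]
#3 VA=0x28340000B11 (r,kernel):
  L0: frame=0x30 idx=5 entry=0x47007 [P=1 RW=1 US=1 PS=0]
  L1: frame=0x47 idx=13 entry=0x4B087 [P=1 RW=1 US=1 PS=1]
  ⇒ phys 0x4BB11 (huge @L1)  [2 reads]
#4 VA=0x681C1C0495D (r,kernel):
  L0: frame=0x30 idx=13 entry=0x4E007 [P=1 RW=1 US=1 PS=0]
  L1: frame=0x4E idx=7 entry=0x4F007 [P=1 RW=1 US=1 PS=0]
  L2: frame=0x4F idx=14 entry=0x51007 [P=1 RW=1 US=1 PS=0]
  L3: frame=0x51 idx=4 entry=0x52007 [P=1 RW=1 US=1 PS=0]
  ⇒ phys 0x5295D  [4 reads]
#5 VA=0x9018060BD9B (r,kernel):
  L0: frame=0x30 idx=18 entry=0x56007 [P=1 RW=1 US=1 PS=0]
  L1: frame=0x56 idx=6 entry=0x5A007 [P=1 RW=1 US=1 PS=0]
  L2: frame=0x5A idx=3 entry=0x5E007 [P=1 RW=1 US=1 PS=0]
  L3: frame=0x5E idx=11 entry=0x13002 [P=0 RW=1 US=0 PS=0]
  ⇒ fault: PAGE_NOT_PRESENT  — 4 lookups
#6 VA=0x48500E081A5 (r,kernel):
  L0: frame=0x30 idx=9 entry=0x5F007 [P=1 RW=1 US=1 PS=0]
  L1: frame=0x5F idx=20 entry=0x62007 [P=1 RW=1 US=1 PS=0]
  L2: frame=0x62 idx=7 entry=0x63007 [P=1 RW=1 US=1 PS=0]
  L3: frame=0x63 idx=8 entry=0x67007 [P=1 RW=1 US=1 PS=0]
  ⇒ phys 0x671A5  [4 reads]

TLB: [["0x784C1E08", "0x45"], ["0x28340000", "0x4B"], ["0x681C1C04", "0x52"], ["0x48500E08", "0x67"]]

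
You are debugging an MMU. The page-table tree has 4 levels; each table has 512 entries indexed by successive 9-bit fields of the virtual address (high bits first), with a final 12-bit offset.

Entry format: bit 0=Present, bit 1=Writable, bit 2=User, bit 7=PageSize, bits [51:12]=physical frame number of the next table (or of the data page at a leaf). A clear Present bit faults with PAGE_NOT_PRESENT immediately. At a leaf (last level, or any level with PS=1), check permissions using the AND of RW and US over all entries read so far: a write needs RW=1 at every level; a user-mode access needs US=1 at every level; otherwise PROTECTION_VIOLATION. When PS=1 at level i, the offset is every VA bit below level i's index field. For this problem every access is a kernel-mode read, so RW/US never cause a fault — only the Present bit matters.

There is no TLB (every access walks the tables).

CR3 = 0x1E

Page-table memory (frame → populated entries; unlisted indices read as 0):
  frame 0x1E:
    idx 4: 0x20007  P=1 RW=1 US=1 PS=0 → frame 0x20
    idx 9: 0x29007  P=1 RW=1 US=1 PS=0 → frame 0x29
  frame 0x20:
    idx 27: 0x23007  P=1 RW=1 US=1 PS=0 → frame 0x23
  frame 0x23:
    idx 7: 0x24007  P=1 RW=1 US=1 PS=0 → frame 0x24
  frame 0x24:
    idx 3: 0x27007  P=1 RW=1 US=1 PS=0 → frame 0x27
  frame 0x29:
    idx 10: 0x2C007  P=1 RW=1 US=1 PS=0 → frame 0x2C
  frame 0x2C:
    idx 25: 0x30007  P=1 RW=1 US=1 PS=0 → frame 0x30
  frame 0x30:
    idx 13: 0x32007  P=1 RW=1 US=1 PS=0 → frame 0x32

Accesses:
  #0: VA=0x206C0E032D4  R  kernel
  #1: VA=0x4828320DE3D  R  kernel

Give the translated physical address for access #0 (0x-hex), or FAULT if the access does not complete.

Walk each access:
#0 VA=0x206C0E032D4 (r,kernel):
  lvl0: tbl 0x1E, slot 4 ⇒ 0x20007 (P1/RW1/US1/PS0)
  lvl1: tbl 0x20, slot 27 ⇒ 0x23007 (P1/RW1/US1/PS0)
  lvl2: tbl 0x23, slot 7 ⇒ 0x24007 (P1/RW1/US1/PS0)
  lvl3: tbl 0x24, slot 3 ⇒ 0x27007 (P1/RW1/US1/PS0)
  → PA=0x272D4  (4 entries read)
#1 VA=0x4828320DE3D (r,kernel):
  lvl0: tbl 0x1E, slot 9 ⇒ 0x29007 (P1/RW1/US1/PS0)
  lvl1: tbl 0x29, slot 10 ⇒ 0x2C007 (P1/RW1/US1/PS0)
  lvl2: tbl 0x2C, slot 25 ⇒ 0x30007 (P1/RW1/US1/PS0)
  lvl3: tbl 0x30, slot 13 ⇒ 0x32007 (P1/RW1/US1/PS0)
  → PA=0x32E3D  (4 entries read)

Access #0 PA: 0x272D4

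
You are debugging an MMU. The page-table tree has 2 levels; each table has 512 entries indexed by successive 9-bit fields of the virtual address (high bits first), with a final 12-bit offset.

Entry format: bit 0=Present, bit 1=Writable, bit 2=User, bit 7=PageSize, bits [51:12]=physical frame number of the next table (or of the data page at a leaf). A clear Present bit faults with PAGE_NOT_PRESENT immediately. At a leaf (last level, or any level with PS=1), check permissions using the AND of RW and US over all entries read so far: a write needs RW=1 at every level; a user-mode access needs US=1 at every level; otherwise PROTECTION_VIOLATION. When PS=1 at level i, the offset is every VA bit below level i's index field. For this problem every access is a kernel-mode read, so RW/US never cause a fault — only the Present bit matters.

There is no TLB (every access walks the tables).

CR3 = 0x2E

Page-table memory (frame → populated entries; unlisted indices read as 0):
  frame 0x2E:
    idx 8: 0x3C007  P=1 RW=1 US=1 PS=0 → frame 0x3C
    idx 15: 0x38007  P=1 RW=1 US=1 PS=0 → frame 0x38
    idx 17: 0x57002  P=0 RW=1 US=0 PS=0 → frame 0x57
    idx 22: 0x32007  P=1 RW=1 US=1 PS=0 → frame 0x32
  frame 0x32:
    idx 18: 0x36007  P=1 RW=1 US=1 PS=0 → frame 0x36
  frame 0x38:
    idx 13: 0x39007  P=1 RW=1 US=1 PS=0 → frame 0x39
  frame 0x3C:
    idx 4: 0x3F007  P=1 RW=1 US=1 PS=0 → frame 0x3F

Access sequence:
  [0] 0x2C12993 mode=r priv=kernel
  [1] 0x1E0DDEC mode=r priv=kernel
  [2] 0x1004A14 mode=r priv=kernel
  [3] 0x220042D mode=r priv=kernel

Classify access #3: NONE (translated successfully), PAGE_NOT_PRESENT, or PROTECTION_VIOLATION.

Trace:
#0 VA=0x2C12993 (r,kernel):
  L0 @0x2E[22] → 0x32007  P=1,RW=1,US=1,PS=0
  L1 @0x32[18] → 0x36007  P=1,RW=1,US=1,PS=0
  ⇒ phys 0x36993  [2 reads]
#1 VA=0x1E0DDEC (r,kernel):
  L0 @0x2E[15] → 0x38007  P=1,RW=1,US=1,PS=0
  L1 @0x38[13] → 0x39007  P=1,RW=1,US=1,PS=0
  ⇒ phys 0x39DEC  [2 reads]
#2 VA=0x1004A14 (r,kernel):
  L0 @0x2E[8] → 0x3C007  P=1,RW=1,US=1,PS=0
  L1 @0x3C[4] → 0x3F007  P=1,RW=1,US=1,PS=0
  ⇒ phys 0x3FA14  [2 reads]
#3 VA=0x220042D (r,kernel):
  L0 @0x2E[17] → 0x57002  P=0,RW=1,US=0,PS=0
  ✗ PAGE_NOT_PRESENT  [1 reads]

Access #3 fault: PAGE_NOT_PRESENT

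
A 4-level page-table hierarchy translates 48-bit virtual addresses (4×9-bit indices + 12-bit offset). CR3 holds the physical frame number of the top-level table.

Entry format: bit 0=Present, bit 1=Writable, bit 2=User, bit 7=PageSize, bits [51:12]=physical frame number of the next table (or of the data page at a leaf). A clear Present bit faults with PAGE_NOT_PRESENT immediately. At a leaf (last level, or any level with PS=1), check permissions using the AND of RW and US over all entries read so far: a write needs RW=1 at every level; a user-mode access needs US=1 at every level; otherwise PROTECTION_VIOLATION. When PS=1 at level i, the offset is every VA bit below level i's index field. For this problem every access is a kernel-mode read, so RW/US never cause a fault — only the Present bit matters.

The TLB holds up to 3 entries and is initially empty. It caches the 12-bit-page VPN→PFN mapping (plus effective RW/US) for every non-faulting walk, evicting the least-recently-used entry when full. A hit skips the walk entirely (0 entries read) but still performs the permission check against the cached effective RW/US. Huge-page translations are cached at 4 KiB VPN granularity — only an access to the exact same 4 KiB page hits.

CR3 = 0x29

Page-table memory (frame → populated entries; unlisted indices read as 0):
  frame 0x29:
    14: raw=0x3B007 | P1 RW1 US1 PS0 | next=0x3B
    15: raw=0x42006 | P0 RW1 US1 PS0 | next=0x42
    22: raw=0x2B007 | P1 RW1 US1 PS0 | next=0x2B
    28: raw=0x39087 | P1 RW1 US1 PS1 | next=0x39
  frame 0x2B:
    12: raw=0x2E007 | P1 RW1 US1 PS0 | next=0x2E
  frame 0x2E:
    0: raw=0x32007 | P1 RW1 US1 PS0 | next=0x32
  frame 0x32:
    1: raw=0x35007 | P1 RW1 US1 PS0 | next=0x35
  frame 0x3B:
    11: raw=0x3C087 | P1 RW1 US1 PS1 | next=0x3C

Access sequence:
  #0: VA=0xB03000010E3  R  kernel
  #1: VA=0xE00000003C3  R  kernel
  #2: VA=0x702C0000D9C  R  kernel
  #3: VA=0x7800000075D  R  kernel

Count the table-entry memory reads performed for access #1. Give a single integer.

Trace:
#0 VA=0xB03000010E3 (r,kernel):
  L0 @0x29[22] → 0x2B007  P=1,RW=1,US=1,PS=0
  L1 @0x2B[12] → 0x2E007  P=1,RW=1,US=1,PS=0
  L2 @0x2E[0] → 0x32007  P=1,RW=1,US=1,PS=0
  L3 @0x32[1] → 0x35007  P=1,RW=1,US=1,PS=0
  ⇒ phys 0x350E3  [4 reads]
#1 VA=0xE00000003C3 (r,kernel):
  L0 @0x29[28] → 0x39087  P=1,RW=1,US=1,PS=1
  ⇒ phys 0x393C3 (huge @L0)  [1 reads]
#2 VA=0x702C0000D9C (r,kernel):
  L0 @0x29[14] → 0x3B007  P=1,RW=1,US=1,PS=0
  L1 @0x3B[11] → 0x3C087  P=1,RW=1,US=1,PS=1
  ⇒ phys 0x3CD9C (huge @L1)  [2 reads]
#3 VA=0x7800000075D (r,kernel):
  L0 @0x29[15] → 0x42006  P=0,RW=1,US=1,PS=0
  ⇒ fault: PAGE_NOT_PRESENT  — 1 lookups

Entries read for #1: 1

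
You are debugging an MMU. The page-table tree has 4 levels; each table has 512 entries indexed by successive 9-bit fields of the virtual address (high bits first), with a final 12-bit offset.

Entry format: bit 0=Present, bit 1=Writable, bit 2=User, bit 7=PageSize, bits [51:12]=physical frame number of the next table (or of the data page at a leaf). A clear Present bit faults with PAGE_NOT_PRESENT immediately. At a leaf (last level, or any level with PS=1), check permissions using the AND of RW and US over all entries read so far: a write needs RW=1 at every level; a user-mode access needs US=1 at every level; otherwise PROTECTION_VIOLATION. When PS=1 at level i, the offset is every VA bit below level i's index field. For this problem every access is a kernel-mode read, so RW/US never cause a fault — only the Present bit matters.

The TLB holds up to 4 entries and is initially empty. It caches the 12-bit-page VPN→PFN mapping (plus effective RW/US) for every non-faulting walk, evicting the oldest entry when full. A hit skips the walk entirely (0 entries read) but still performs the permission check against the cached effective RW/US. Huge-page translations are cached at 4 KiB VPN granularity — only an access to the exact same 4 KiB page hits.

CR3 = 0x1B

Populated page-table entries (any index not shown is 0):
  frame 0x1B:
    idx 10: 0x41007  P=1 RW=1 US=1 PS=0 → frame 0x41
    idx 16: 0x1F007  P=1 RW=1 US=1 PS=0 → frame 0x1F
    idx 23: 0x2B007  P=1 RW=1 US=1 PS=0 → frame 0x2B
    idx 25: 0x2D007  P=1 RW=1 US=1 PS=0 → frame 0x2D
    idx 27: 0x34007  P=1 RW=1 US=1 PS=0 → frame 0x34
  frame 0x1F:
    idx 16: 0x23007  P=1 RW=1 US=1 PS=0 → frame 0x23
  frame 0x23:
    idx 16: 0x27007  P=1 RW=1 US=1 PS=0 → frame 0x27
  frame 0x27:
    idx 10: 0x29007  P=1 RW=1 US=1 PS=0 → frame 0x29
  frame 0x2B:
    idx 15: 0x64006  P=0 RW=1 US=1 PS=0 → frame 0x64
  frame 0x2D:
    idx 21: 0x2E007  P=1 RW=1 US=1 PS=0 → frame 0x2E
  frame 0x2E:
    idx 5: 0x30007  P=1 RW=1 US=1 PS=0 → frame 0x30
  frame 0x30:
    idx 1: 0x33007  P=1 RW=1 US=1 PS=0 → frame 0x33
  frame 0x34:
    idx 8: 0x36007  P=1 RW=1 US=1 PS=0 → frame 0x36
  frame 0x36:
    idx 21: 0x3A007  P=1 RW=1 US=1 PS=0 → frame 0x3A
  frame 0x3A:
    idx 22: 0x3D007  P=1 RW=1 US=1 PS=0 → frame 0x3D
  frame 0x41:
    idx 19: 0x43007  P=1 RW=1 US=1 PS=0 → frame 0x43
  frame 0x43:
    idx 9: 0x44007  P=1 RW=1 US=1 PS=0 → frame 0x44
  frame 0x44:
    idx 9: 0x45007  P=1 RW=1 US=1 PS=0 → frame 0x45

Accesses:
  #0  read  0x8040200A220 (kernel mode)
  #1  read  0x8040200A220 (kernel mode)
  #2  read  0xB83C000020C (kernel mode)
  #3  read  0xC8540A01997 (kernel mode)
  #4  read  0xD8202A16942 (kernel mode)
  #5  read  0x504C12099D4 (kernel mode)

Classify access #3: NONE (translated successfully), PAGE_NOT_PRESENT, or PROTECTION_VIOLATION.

Walk each access:
#0 VA=0x8040200A220 (r,kernel):
  lvl0: tbl 0x1B, slot 16 ⇒ 0x1F007 (P1/RW1/US1/PS0)
  lvl1: tbl 0x1F, slot 16 ⇒ 0x23007 (P1/RW1/US1/PS0)
  lvl2: tbl 0x23, slot 16 ⇒ 0x27007 (P1/RW1/US1/PS0)
  lvl3: tbl 0x27, slot 10 ⇒ 0x29007 (P1/RW1/US1/PS0)
  ⇒ phys 0x29220  [4 reads]
#1 VA=0x8040200A220 (r,kernel):
  TLB hit vpn=0x8040200A → PA=0x29220
#2 VA=0xB83C000020C (r,kernel):
  lvl0: tbl 0x1B, slot 23 ⇒ 0x2B007 (P1/RW1/US1/PS0)
  lvl1: tbl 0x2B, slot 15 ⇒ 0x64006 (P0/RW1/US1/PS0)
  → PAGE_NOT_PRESENT  (2 entries read)
#3 VA=0xC8540A01997 (r,kernel):
  lvl0: tbl 0x1B, slot 25 ⇒ 0x2D007 (P1/RW1/US1/PS0)
  lvl1: tbl 0x2D, slot 21 ⇒ 0x2E007 (P1/RW1/US1/PS0)
  lvl2: tbl 0x2E, slot 5 ⇒ 0x30007 (P1/RW1/US1/PS0)
  lvl3: tbl 0x30, slot 1 ⇒ 0x33007 (P1/RW1/US1/PS0)
  ⇒ phys 0x33997  [4 reads]
#4 VA=0xD8202A16942 (r,kernel):
  lvl0: tbl 0x1B, slot 27 ⇒ 0x34007 (P1/RW1/US1/PS0)
  lvl1: tbl 0x34, slot 8 ⇒ 0x36007 (P1/RW1/US1/PS0)
  lvl2: tbl 0x36, slot 21 ⇒ 0x3A007 (P1/RW1/US1/PS0)
  lvl3: tbl 0x3A, slot 22 ⇒ 0x3D007 (P1/RW1/US1/PS0)
  ⇒ phys 0x3D942  [4 reads]
#5 VA=0x504C12099D4 (r,kernel):
  lvl0: tbl 0x1B, slot 10 ⇒ 0x41007 (P1/RW1/US1/PS0)
  lvl1: tbl 0x41, slot 19 ⇒ 0x43007 (P1/RW1/US1/PS0)
  lvl2: tbl 0x43, slot 9 ⇒ 0x44007 (P1/RW1/US1/PS0)
  lvl3: tbl 0x44, slot 9 ⇒ 0x45007 (P1/RW1/US1/PS0)
  ⇒ phys 0x459D4  [4 reads]

Access #3 fault: NONE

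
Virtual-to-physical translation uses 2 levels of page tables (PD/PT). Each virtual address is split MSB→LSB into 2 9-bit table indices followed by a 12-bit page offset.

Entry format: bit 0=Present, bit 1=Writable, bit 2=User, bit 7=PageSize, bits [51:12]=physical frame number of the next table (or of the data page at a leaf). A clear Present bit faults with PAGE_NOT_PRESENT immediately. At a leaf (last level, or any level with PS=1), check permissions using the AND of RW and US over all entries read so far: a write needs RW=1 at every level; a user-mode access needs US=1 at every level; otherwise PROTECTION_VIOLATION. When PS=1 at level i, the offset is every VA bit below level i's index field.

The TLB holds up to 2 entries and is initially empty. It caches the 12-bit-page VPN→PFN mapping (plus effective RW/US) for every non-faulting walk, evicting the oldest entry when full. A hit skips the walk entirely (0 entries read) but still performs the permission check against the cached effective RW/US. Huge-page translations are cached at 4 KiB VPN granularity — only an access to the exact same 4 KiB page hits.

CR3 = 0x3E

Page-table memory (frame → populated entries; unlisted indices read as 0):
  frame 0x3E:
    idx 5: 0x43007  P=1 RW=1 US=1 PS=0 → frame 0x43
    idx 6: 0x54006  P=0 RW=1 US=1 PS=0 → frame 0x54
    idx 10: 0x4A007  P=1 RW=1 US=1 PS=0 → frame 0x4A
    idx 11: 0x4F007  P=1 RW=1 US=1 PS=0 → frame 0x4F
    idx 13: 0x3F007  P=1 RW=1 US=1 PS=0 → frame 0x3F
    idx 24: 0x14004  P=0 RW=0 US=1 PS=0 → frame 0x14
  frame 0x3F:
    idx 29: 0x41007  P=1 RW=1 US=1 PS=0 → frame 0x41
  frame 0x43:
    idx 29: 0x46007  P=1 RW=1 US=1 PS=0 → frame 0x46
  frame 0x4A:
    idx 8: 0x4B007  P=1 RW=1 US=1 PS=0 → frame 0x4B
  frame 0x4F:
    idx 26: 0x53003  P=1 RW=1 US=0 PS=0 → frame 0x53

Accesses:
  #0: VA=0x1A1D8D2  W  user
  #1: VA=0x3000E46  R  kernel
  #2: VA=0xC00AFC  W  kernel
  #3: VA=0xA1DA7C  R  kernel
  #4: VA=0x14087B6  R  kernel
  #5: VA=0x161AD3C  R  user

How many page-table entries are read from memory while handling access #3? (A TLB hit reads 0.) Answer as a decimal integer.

Trace:
#0 VA=0x1A1D8D2 (w,user):
  [0] read 0x3E idx=13: raw=0x3F007 flags P=1 W=1 U=1 S=0
  [1] read 0x3F idx=29: raw=0x41007 flags P=1 W=1 U=1 S=0
  ⇒ phys 0x418D2  [2 reads]
#1 VA=0x3000E46 (r,kernel):
  [0] read 0x3E idx=24: raw=0x14004 flags P=0 W=0 U=1 S=0
  ✗ PAGE_NOT_PRESENT  [1 reads]
#2 VA=0xC00AFC (w,kernel):
  [0] read 0x3E idx=6: raw=0x54006 flags P=0 W=1 U=1 S=0
  ✗ PAGE_NOT_PRESENT  [1 reads]
#3 VA=0xA1DA7C (r,kernel):
  [0] read 0x3E idx=5: raw=0x43007 flags P=1 W=1 U=1 S=0
  [1] read 0x43 idx=29: raw=0x46007 flags P=1 W=1 U=1 S=0
  ⇒ phys 0x46A7C  [2 reads]
#4 VA=0x14087B6 (r,kernel):
  [0] read 0x3E idx=10: raw=0x4A007 flags P=1 W=1 U=1 S=0
  [1] read 0x4A idx=8: raw=0x4B007 flags P=1 W=1 U=1 S=0
  ⇒ phys 0x4B7B6  [2 reads]
#5 VA=0x161AD3C (r,user):
  [0] read 0x3E idx=11: raw=0x4F007 flags P=1 W=1 U=1 S=0
  [1] read 0x4F idx=26: raw=0x53003 flags P=1 W=1 U=0 S=0
  ✗ PROTECTION_VIOLATION  [2 reads]

Entries read for #3: 2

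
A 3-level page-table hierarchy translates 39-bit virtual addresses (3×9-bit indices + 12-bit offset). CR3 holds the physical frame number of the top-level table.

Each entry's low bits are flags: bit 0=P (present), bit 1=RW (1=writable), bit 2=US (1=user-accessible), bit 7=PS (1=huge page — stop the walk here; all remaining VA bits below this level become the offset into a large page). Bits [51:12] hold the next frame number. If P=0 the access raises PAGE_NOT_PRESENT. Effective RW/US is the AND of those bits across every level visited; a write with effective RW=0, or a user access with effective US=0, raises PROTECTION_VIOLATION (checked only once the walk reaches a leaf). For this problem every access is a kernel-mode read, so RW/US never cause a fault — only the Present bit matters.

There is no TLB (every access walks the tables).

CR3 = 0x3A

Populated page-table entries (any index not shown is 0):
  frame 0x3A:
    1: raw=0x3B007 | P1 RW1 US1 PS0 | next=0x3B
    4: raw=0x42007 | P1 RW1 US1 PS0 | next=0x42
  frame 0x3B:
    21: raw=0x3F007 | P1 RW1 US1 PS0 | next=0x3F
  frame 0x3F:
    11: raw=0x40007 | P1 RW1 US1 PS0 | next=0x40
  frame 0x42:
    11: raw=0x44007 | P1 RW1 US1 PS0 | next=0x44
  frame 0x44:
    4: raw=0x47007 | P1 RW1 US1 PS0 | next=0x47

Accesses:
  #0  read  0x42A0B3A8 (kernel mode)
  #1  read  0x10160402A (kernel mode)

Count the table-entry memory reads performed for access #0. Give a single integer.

Per-access translation:
#0 VA=0x42A0B3A8 (r,kernel):
  L0 @0x3A[1] → 0x3B007  P=1,RW=1,US=1,PS=0
  L1 @0x3B[21] → 0x3F007  P=1,RW=1,US=1,PS=0
  L2 @0x3F[11] → 0x40007  P=1,RW=1,US=1,PS=0
  → PA=0x403A8  (3 entries read)
#1 VA=0x10160402A (r,kernel):
  L0 @0x3A[4] → 0x42007  P=1,RW=1,US=1,PS=0
  L1 @0x42[11] → 0x44007  P=1,RW=1,US=1,PS=0
  L2 @0x44[4] → 0x47007  P=1,RW=1,US=1,PS=0
  → PA=0x4702A  (3 entries read)

Entries read for #0: 3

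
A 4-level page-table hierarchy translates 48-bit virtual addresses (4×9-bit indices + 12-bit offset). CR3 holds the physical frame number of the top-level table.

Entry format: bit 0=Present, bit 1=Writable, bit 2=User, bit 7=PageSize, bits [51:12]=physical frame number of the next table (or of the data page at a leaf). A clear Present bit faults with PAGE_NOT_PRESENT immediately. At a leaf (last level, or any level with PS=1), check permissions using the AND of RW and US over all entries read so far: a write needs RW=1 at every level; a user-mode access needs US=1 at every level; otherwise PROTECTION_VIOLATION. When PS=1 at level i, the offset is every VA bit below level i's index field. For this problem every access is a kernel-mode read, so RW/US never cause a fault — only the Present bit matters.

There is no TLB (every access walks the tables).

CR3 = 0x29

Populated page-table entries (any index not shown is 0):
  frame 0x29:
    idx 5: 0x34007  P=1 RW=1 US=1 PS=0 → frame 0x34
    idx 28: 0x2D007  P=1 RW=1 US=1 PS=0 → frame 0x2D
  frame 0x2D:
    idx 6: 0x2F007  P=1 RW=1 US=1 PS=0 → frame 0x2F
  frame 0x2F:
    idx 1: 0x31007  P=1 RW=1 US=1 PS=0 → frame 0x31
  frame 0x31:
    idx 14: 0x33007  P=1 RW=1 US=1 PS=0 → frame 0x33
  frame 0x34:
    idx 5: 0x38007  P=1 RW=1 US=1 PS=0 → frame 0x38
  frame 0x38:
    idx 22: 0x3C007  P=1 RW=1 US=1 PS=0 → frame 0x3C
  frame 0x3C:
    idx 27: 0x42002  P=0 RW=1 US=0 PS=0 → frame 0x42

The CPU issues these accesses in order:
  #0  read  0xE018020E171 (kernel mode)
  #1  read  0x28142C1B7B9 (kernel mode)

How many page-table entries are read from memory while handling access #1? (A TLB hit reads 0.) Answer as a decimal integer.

Per-access translation:
#0 VA=0xE018020E171 (r,kernel):
  lvl0: tbl 0x29, slot 28 ⇒ 0x2D007 (P1/RW1/US1/PS0)
  lvl1: tbl 0x2D, slot 6 ⇒ 0x2F007 (P1/RW1/US1/PS0)
  lvl2: tbl 0x2F, slot 1 ⇒ 0x31007 (P1/RW1/US1/PS0)
  lvl3: tbl 0x31, slot 14 ⇒ 0x33007 (P1/RW1/US1/PS0)
  → PA=0x33171  (4 entries read)
#1 VA=0x28142C1B7B9 (r,kernel):
  lvl0: tbl 0x29, slot 5 ⇒ 0x34007 (P1/RW1/US1/PS0)
  lvl1: tbl 0x34, slot 5 ⇒ 0x38007 (P1/RW1/US1/PS0)
  lvl2: tbl 0x38, slot 22 ⇒ 0x3C007 (P1/RW1/US1/PS0)
  lvl3: tbl 0x3C, slot 27 ⇒ 0x42002 (P0/RW1/US0/PS0)
  ✗ PAGE_NOT_PRESENT  [4 reads]

Entries read for #1: 4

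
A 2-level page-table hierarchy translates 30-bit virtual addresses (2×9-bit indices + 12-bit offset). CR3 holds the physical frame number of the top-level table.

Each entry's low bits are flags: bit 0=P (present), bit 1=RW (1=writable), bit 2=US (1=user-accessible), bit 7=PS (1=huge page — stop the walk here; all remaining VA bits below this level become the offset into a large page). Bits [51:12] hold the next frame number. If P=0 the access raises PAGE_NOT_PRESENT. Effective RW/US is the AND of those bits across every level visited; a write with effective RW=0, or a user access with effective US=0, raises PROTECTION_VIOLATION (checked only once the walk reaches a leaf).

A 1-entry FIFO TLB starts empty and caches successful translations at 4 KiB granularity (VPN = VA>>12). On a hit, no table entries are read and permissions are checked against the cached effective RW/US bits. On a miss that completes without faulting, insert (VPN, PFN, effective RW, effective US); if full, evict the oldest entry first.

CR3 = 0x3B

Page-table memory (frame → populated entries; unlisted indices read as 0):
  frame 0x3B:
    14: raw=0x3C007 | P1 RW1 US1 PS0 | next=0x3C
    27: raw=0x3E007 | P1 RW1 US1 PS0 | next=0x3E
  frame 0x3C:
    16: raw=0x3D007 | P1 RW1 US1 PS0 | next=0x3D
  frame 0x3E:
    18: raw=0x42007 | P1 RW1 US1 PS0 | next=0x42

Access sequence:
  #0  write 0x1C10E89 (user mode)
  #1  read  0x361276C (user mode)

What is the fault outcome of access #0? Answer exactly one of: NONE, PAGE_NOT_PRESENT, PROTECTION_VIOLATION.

Walk each access:
#0 VA=0x1C10E89 (w,user):
  lvl0: tbl 0x3B, slot 14 ⇒ 0x3C007 (P1/RW1/US1/PS0)
  lvl1: tbl 0x3C, slot 16 ⇒ 0x3D007 (P1/RW1/US1/PS0)
  ⇒ phys 0x3DE89  [2 reads]
#1 VA=0x361276C (r,user):
  lvl0: tbl 0x3B, slot 27 ⇒ 0x3E007 (P1/RW1/US1/PS0)
  lvl1: tbl 0x3E, slot 18 ⇒ 0x42007 (P1/RW1/US1/PS0)
  ⇒ phys 0x4276C  [2 reads]

Access #0 fault: NONE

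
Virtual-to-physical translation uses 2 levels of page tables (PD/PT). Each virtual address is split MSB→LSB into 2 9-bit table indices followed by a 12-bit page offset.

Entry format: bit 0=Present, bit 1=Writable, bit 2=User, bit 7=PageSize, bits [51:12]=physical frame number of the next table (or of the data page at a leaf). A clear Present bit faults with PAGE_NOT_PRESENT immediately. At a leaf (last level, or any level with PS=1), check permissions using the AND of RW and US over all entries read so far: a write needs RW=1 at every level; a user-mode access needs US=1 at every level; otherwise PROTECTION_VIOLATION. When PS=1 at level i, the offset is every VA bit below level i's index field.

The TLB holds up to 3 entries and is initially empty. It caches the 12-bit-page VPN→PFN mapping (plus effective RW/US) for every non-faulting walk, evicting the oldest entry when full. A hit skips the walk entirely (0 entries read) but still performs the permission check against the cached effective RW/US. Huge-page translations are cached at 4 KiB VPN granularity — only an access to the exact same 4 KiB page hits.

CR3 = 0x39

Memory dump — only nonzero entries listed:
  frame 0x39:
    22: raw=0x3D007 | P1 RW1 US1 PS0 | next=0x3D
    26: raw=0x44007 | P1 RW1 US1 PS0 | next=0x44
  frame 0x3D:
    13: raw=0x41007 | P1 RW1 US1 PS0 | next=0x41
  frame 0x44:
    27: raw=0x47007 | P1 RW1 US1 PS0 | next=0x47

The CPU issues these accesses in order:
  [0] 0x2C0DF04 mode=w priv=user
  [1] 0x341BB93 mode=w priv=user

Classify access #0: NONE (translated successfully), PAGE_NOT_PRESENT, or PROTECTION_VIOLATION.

Walk each access:
#0 VA=0x2C0DF04 (w,user):
  L0 @0x39[22] → 0x3D007  P=1,RW=1,US=1,PS=0
  L1 @0x3D[13] → 0x41007  P=1,RW=1,US=1,PS=0
  ⇒ phys 0x41F04  [2 reads]
#1 VA=0x341BB93 (w,user):
  L0 @0x39[26] → 0x44007  P=1,RW=1,US=1,PS=0
  L1 @0x44[27] → 0x47007  P=1,RW=1,US=1,PS=0
  ⇒ phys 0x47B93  [2 reads]

Access #0 fault: NONE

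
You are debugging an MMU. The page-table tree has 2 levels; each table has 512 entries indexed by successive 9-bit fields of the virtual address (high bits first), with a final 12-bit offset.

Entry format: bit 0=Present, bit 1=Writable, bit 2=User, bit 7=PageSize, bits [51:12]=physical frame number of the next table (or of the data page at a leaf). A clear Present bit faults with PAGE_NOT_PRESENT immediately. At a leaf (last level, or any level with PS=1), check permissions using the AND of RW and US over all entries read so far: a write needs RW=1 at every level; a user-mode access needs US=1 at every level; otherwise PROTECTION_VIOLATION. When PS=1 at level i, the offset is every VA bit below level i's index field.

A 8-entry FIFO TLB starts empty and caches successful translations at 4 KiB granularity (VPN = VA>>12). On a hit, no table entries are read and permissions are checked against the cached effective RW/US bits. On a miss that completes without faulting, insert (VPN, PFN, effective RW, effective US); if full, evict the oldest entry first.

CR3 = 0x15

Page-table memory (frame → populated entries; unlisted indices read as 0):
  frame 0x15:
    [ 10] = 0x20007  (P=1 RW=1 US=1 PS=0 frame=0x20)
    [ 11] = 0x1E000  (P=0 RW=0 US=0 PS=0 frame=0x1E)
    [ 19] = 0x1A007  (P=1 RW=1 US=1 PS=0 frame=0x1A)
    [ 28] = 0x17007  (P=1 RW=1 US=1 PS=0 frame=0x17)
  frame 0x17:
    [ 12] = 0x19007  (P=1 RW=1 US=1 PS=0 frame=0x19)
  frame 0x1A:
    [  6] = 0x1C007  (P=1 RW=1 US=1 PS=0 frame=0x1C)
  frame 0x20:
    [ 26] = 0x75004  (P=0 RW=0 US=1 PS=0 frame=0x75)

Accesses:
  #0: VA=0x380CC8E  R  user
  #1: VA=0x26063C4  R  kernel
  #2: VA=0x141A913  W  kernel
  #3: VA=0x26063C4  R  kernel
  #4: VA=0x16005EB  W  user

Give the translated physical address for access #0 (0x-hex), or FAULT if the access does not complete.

Walk each access:
#0 VA=0x380CC8E (r,user):
  L0 @0x15[28] → 0x17007  P=1,RW=1,US=1,PS=0
  L1 @0x17[12] → 0x19007  P=1,RW=1,US=1,PS=0
  ⇒ phys 0x19C8E  [2 reads]
#1 VA=0x26063C4 (r,kernel):
  L0 @0x15[19] → 0x1A007  P=1,RW=1,US=1,PS=0
  L1 @0x1A[6] → 0x1C007  P=1,RW=1,US=1,PS=0
  ⇒ phys 0x1C3C4  [2 reads]
#2 VA=0x141A913 (w,kernel):
  L0 @0x15[10] → 0x20007  P=1,RW=1,US=1,PS=0
  L1 @0x20[26] → 0x75004  P=0,RW=0,US=1,PS=0
  ⇒ fault: PAGE_NOT_PRESENT  — 2 lookups
#3 VA=0x26063C4 (r,kernel):
  TLB hit vpn=0x2606 → PA=0x1C3C4
#4 VA=0x16005EB (w,user):
  L0 @0x15[11] → 0x1E000  P=0,RW=0,US=0,PS=0
  ⇒ fault: PAGE_NOT_PRESENT  — 1 lookups

Access #0 PA: 0x19C8E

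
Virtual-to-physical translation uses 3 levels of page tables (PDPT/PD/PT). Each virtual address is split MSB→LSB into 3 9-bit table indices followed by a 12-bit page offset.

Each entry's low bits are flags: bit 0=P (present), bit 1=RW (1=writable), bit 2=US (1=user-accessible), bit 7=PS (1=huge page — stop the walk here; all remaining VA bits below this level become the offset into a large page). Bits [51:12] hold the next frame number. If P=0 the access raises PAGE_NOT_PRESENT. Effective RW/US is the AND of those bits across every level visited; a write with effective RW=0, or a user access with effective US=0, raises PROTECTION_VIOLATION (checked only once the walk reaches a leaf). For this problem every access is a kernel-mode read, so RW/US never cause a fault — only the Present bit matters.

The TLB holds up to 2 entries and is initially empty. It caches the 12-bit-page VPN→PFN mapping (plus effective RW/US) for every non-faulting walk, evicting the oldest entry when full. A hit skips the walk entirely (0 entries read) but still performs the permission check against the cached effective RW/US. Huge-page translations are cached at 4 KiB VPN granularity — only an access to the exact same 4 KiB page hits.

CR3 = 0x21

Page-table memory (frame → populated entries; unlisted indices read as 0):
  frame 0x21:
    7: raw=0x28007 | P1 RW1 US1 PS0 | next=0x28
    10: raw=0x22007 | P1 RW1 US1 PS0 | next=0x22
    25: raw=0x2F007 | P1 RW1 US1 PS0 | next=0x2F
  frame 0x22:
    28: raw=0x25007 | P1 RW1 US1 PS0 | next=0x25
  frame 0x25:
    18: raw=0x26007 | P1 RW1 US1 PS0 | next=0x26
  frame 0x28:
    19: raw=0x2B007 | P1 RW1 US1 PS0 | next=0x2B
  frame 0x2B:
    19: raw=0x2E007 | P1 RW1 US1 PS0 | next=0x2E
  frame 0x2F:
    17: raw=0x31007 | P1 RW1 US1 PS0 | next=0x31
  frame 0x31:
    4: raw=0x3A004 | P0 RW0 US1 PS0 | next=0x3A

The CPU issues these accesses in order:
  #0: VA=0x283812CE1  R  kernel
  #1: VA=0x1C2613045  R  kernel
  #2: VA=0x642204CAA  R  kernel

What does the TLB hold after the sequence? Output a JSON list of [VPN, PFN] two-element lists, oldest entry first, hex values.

Per-access translation:
#0 VA=0x283812CE1 (r,kernel):
  [0] read 0x21 idx=10: raw=0x22007 flags P=1 W=1 U=1 S=0
  [1] read 0x22 idx=28: raw=0x25007 flags P=1 W=1 U=1 S=0
  [2] read 0x25 idx=18: raw=0x26007 flags P=1 W=1 U=1 S=0
  ⇒ phys 0x26CE1  [3 reads]
#1 VA=0x1C2613045 (r,kernel):
  [0] read 0x21 idx=7: raw=0x28007 flags P=1 W=1 U=1 S=0
  [1] read 0x28 idx=19: raw=0x2B007 flags P=1 W=1 U=1 S=0
  [2] read 0x2B idx=19: raw=0x2E007 flags P=1 W=1 U=1 S=0
  ⇒ phys 0x2E045  [3 reads]
#2 VA=0x642204CAA (r,kernel):
  [0] read 0x21 idx=25: raw=0x2F007 flags P=1 W=1 U=1 S=0
  [1] read 0x2F idx=17: raw=0x31007 flags P=1 W=1 U=1 S=0
  [2] read 0x31 idx=4: raw=0x3A004 flags P=0 W=0 U=1 S=0
  → PAGE_NOT_PRESENT  (3 entries read)

TLB: [["0x283812", "0x26"], ["0x1C2613", "0x2E"]]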